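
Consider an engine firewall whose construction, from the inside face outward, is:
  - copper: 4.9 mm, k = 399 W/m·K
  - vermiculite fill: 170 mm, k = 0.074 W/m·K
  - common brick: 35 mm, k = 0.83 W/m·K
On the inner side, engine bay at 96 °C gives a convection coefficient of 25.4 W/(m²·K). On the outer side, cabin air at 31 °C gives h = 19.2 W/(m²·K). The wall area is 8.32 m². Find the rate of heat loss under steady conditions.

Q ≈ 222 W

Series thermal resistances:
R_inner film = 1/(h_i·A) = 1/(25.4×8.32) = 0.004732 K/W
R_copper = L/(kA) = 0.0049/(399×8.32) = 1.476×10^-6 K/W
R_vermiculite fill = L/(kA) = 0.17/(0.074×8.32) = 0.2761 K/W
R_common brick = L/(kA) = 0.035/(0.83×8.32) = 0.005068 K/W
R_outer film = 1/(h_o·A) = 1/(19.2×8.32) = 0.00626 K/W
R_total = 0.2922 K/W
Q = ΔT / R_total = 65 / 0.2922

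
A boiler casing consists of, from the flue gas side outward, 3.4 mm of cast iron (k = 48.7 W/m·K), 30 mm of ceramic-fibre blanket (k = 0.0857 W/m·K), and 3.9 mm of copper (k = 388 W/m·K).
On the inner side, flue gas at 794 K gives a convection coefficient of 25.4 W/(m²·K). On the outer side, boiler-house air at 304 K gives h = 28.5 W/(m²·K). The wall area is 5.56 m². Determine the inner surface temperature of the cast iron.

Model the wall as resistances in series:
R_inner film = 1/(h_i·A) = 1/(25.4×5.56) = 0.007081 K/W
R_cast iron = L/(kA) = 0.0034/(48.7×5.56) = 1.256×10^-5 K/W
R_ceramic-fibre blanket = L/(kA) = 0.03/(0.0857×5.56) = 0.06296 K/W
R_copper = L/(kA) = 0.0039/(388×5.56) = 1.808×10^-6 K/W
R_outer film = 1/(h_o·A) = 1/(28.5×5.56) = 0.006311 K/W
R_total = 0.07637 K/W;  Q = ΔT/R_total = 490/0.07637 = 6416 W
T_interface = T_inner − Q·ΣR(inner→interface) = 794 − 6420×0.007081

T ≈ 749 K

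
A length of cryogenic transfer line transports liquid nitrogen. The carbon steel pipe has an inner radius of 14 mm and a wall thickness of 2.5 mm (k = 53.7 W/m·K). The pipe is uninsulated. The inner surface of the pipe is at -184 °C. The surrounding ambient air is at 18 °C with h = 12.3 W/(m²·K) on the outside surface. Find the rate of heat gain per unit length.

q′ ≈ 257 W/m

Cylindrical conduction, so R = ln(r₂/r₁)/(2πkL) per layer, in series:
R_carbon steel pipe wall = ln(16.5/14)/(2π×53.7×1) = 4.87×10^-4 K/W
R_outer film = 1/(h_o·2πr_oL) = 1/(12.3×2π×0.0165×1) = 0.7842 K/W
R_total = 0.7847 K/W
Q = ΔT/R_total = 202/0.7847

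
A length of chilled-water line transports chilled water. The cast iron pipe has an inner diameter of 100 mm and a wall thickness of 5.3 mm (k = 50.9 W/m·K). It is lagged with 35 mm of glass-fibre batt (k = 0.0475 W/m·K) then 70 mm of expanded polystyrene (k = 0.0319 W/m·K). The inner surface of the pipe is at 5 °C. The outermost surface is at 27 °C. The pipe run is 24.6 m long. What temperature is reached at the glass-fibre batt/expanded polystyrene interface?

Per-layer cylindrical resistances, series-summed:
R_cast iron pipe wall = ln(55.3/50)/(2π×50.9×24.6) = 1.281×10^-5 K/W
R_glass-fibre batt = ln(90.3/55.3)/(2π×0.0475×24.6) = 0.06679 K/W
R_expanded polystyrene = ln(160.3/90.3)/(2π×0.0319×24.6) = 0.1164 K/W
R_total = 0.1832 K/W
Q = ΔT/R_total = 22/0.1832
Q = 120 W
T_interface = T_inner + Q·ΣR(inner→interface) = 5 + 120×0.0668

T ≈ 13 °C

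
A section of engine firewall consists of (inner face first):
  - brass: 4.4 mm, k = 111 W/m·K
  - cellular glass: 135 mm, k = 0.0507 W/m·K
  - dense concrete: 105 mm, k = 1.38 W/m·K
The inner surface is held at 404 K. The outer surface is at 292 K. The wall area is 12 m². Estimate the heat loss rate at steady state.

Model the wall as resistances in series:
R_brass = L/(kA) = 0.0044/(111×12) = 3.303×10^-6 K/W
R_cellular glass = L/(kA) = 0.135/(0.0507×12) = 0.2219 K/W
R_dense concrete = L/(kA) = 0.105/(1.38×12) = 0.006341 K/W
R_total = 0.2282 K/W
Q = ΔT / R_total = 112 / 0.2282

Q ≈ 491 W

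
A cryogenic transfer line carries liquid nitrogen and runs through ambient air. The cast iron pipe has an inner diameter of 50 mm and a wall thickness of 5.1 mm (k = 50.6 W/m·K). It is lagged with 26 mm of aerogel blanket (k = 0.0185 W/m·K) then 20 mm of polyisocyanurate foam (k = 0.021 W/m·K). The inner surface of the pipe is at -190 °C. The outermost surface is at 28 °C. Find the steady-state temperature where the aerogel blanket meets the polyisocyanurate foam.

T ≈ -37.7 °C

Radial resistances (cylindrical: R_cond = ln(r_o/r_i)/(2πkL), R_conv = 1/(h·2πrL)):
R_cast iron pipe wall = ln(30.1/25)/(2π×50.6×1) = 5.839×10^-4 K/W
R_aerogel blanket = ln(56.1/30.1)/(2π×0.0185×1) = 5.356 K/W
R_polyisocyanurate foam = ln(76.1/56.1)/(2π×0.021×1) = 2.311 K/W
R_total = 7.668 K/W
Q = ΔT/R_total = 218/7.668
Q = 28.4 W/m
T_interface = T_inner + Q·ΣR(inner→interface) = -190 + 28.4×5.357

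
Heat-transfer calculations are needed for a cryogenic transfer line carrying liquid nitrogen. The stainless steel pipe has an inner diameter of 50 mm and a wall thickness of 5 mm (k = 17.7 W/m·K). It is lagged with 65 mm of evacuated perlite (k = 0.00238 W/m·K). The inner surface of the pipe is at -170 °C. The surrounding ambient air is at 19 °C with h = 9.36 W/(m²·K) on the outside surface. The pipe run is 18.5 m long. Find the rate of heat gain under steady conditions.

Cylindrical conduction, so R = ln(r₂/r₁)/(2πkL) per layer, in series:
R_stainless steel pipe wall = ln(30/25)/(2π×17.7×18.5) = 8.862×10^-5 K/W
R_evacuated perlite = ln(95/30)/(2π×0.00238×18.5) = 4.167 K/W
R_outer film = 1/(h_o·2πr_oL) = 1/(9.36×2π×0.095×18.5) = 0.009675 K/W
R_total = 4.176 K/W
Q = ΔT/R_total = 189/4.176

Q ≈ 45.3 W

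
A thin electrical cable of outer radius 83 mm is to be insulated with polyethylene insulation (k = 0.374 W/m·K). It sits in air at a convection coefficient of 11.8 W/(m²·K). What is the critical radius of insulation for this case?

For a cylinder r_cr = k/h = 0.374/11.8
r_cr = 31.7 mm; since the bare radius (83 mm) is above r_cr, any added insulation will reduce heat loss.

r_cr ≈ 31.7 mm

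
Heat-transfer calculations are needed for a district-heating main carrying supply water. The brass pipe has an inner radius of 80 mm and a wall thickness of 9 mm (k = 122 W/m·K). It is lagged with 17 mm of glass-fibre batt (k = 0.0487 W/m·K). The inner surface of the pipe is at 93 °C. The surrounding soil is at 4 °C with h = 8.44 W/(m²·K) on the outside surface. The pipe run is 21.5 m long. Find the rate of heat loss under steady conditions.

Q ≈ 2550 W

Cylindrical conduction, so R = ln(r₂/r₁)/(2πkL) per layer, in series:
R_brass pipe wall = ln(89/80)/(2π×122×21.5) = 6.469×10^-6 K/W
R_glass-fibre batt = ln(106/89)/(2π×0.0487×21.5) = 0.02657 K/W
R_outer film = 1/(h_o·2πr_oL) = 1/(8.44×2π×0.106×21.5) = 0.008274 K/W
R_total = 0.03485 K/W
Q = ΔT/R_total = 89/0.03485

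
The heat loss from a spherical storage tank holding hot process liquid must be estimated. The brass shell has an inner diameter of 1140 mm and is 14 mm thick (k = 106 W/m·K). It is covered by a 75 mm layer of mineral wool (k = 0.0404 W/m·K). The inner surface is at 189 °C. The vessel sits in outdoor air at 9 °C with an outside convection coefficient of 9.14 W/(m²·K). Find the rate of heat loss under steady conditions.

Q ≈ 446 W

Spherical conduction: R = (1/r_in − 1/r_out)/(4πk) per layer; series-sum.
R_brass shell = (1/0.57 − 1/0.584)/(4π×106) = 3.157×10^-5 K/W
R_mineral wool = (1/0.584 − 1/0.659)/(4π×0.0404) = 0.3839 K/W
R_outer film = 1/(h·4πr_o²) = 1/(9.14×4π×0.659²) = 0.02005 K/W
R_total = 0.4039 K/W
Q = ΔT/R_total = 180/0.4039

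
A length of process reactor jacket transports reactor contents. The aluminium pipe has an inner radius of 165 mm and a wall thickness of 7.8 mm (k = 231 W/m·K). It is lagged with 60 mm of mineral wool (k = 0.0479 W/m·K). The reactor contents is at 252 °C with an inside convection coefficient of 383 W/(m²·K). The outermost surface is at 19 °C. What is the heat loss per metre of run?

q′ ≈ 235 W/m

Cylindrical conduction, so R = ln(r₂/r₁)/(2πkL) per layer, in series:
R_inner film = 1/(h_i·2πr₁L) = 1/(383×2π×0.165×1) = 0.002518 K/W
R_aluminium pipe wall = ln(172.8/165)/(2π×231×1) = 3.182×10^-5 K/W
R_mineral wool = ln(232.8/172.8)/(2π×0.0479×1) = 0.9903 K/W
R_total = 0.9928 K/W
Q = ΔT/R_total = 233/0.9928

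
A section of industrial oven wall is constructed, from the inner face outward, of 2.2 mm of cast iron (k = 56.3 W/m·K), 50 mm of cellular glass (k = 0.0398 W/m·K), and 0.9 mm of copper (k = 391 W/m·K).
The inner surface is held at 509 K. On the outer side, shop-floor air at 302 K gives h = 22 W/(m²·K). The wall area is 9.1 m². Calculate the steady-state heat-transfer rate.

Q ≈ 1450 W

Model the wall as resistances in series:
R_cast iron = L/(kA) = 0.0022/(56.3×9.1) = 4.294×10^-6 K/W
R_cellular glass = L/(kA) = 0.05/(0.0398×9.1) = 0.1381 K/W
R_copper = L/(kA) = 0.0009/(391×9.1) = 2.529×10^-7 K/W
R_outer film = 1/(h_o·A) = 1/(22×9.1) = 0.004995 K/W
R_total = 0.1431 K/W
Q = ΔT / R_total = 207 / 0.1431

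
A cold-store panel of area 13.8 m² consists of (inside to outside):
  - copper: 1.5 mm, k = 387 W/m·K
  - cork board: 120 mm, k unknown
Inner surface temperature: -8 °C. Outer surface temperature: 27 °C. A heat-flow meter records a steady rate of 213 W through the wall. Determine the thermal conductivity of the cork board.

Treating each layer as a thermal resistance in series:
R_copper = L/(kA) = 0.0015/(387×13.8) = 2.809×10^-7 K/W
Sum of known resistances R_other = 2.809×10^-7 K/W
Total R = ΔT/Q = 35/213 = 0.1643 K/W
R_cork board = R_total − R_other = 0.1643 K/W
k = L/(R·A) = 0.12/(0.1643×13.8)

k ≈ 0.0529 W/(m·K)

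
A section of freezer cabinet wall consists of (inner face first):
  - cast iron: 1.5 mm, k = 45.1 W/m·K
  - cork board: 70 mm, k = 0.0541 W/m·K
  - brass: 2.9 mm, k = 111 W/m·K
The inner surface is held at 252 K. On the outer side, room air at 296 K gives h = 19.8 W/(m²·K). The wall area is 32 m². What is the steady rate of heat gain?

Q ≈ 1050 W

Thermal resistances in series:
R_cast iron = L/(kA) = 0.0015/(45.1×32) = 1.039×10^-6 K/W
R_cork board = L/(kA) = 0.07/(0.0541×32) = 0.04043 K/W
R_brass = L/(kA) = 0.0029/(111×32) = 8.164×10^-7 K/W
R_outer film = 1/(h_o·A) = 1/(19.8×32) = 0.001578 K/W
R_total = 0.04201 K/W
Q = ΔT / R_total = 44 / 0.04201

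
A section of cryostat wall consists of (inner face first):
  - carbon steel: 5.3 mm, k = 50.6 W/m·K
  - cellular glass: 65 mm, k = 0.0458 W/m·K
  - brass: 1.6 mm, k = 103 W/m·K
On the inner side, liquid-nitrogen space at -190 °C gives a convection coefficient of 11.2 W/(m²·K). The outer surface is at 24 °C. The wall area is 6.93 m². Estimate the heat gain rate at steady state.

Thermal resistances in series:
R_inner film = 1/(h_i·A) = 1/(11.2×6.93) = 0.01288 K/W
R_carbon steel = L/(kA) = 0.0053/(50.6×6.93) = 1.511×10^-5 K/W
R_cellular glass = L/(kA) = 0.065/(0.0458×6.93) = 0.2048 K/W
R_brass = L/(kA) = 0.0016/(103×6.93) = 2.242×10^-6 K/W
R_total = 0.2177 K/W
Q = ΔT / R_total = 214 / 0.2177

Q ≈ 983 W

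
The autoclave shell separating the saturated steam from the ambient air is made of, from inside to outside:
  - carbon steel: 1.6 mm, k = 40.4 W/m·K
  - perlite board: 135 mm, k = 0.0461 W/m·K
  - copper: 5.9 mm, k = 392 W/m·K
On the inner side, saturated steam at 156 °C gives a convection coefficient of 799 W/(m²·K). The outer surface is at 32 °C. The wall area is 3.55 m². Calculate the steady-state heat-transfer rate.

Q ≈ 150 W

Using the resistance-network approach (series):
R_inner film = 1/(h_i·A) = 1/(799×3.55) = 3.526×10^-4 K/W
R_carbon steel = L/(kA) = 0.0016/(40.4×3.55) = 1.116×10^-5 K/W
R_perlite board = L/(kA) = 0.135/(0.0461×3.55) = 0.8249 K/W
R_copper = L/(kA) = 0.0059/(392×3.55) = 4.24×10^-6 K/W
R_total = 0.8253 K/W
Q = ΔT / R_total = 124 / 0.8253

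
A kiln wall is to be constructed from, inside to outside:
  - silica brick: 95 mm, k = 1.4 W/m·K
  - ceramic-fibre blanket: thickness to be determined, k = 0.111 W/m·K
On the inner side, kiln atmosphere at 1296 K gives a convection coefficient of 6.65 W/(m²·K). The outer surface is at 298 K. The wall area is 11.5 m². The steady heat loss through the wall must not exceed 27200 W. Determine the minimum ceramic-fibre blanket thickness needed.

L ≈ 22.6 mm

Treating each layer as a thermal resistance in series:
R_inner film = 1/(h_i·A) = 1/(6.65×11.5) = 0.01308 K/W
R_silica brick = L/(kA) = 0.095/(1.4×11.5) = 0.005901 K/W
Sum of the known resistances R_other = 0.01898 K/W
Required total resistance R_tot = ΔT/Q_allow = 998/27200 = 0.03669 K/W
R_ceramic-fibre blanket = R_tot − R_other = 0.01771 K/W
L = R·k·A = 0.01771×0.111×11.5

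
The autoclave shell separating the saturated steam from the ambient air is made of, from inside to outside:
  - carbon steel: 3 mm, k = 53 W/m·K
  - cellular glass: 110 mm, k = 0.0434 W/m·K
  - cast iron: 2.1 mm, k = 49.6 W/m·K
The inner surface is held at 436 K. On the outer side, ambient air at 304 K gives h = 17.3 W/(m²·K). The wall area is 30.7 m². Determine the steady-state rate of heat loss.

Q ≈ 1560 W

Thermal resistances in series:
R_carbon steel = L/(kA) = 0.003/(53×30.7) = 1.844×10^-6 K/W
R_cellular glass = L/(kA) = 0.11/(0.0434×30.7) = 0.08256 K/W
R_cast iron = L/(kA) = 0.0021/(49.6×30.7) = 1.379×10^-6 K/W
R_outer film = 1/(h_o·A) = 1/(17.3×30.7) = 0.001883 K/W
R_total = 0.08445 K/W
Q = ΔT / R_total = 132 / 0.08445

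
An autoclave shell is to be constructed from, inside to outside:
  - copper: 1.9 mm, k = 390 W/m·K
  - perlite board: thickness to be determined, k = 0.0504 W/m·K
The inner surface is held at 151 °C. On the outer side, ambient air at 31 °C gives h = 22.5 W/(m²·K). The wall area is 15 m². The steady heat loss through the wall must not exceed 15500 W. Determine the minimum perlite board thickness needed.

Series thermal resistances:
R_copper = L/(kA) = 0.0019/(390×15) = 3.248×10^-7 K/W
R_outer film = 1/(h_o·A) = 1/(22.5×15) = 0.002963 K/W
Sum of the known resistances R_other = 0.002963 K/W
Required total resistance R_tot = ΔT/Q_allow = 120/15500 = 0.007742 K/W
R_perlite board = R_tot − R_other = 0.004779 K/W
L = R·k·A = 0.004779×0.0504×15

L ≈ 3.61 mm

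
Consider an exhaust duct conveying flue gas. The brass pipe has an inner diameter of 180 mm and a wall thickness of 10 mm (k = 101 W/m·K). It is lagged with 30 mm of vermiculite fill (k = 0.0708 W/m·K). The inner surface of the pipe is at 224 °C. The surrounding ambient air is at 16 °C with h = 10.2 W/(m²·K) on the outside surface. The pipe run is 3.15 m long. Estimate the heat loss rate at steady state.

Q ≈ 923 W

Treating each annulus and film as a series resistance:
R_brass pipe wall = ln(100/90)/(2π×101×3.15) = 5.271×10^-5 K/W
R_vermiculite fill = ln(130/100)/(2π×0.0708×3.15) = 0.1872 K/W
R_outer film = 1/(h_o·2πr_oL) = 1/(10.2×2π×0.13×3.15) = 0.0381 K/W
R_total = 0.2254 K/W
Q = ΔT/R_total = 208/0.2254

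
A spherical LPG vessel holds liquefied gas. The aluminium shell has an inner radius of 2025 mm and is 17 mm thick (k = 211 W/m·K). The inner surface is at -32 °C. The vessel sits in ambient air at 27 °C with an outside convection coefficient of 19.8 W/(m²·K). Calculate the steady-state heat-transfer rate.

Q ≈ 61100 W

Spherical conduction: R = (1/r_in − 1/r_out)/(4πk) per layer; series-sum.
R_aluminium shell = (1/2.025 − 1/2.042)/(4π×211) = 1.551×10^-6 K/W
R_outer film = 1/(h·4πr_o²) = 1/(19.8×4π×2.042²) = 9.639×10^-4 K/W
R_total = 9.654×10^-4 K/W
Q = ΔT/R_total = 59/9.654×10^-4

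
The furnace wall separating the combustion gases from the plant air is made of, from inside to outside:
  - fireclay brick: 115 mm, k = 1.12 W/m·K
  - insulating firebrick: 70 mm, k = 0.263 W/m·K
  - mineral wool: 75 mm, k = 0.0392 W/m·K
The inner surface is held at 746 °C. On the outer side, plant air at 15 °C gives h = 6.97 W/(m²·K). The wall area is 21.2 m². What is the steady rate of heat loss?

Model the wall as resistances in series:
R_fireclay brick = L/(kA) = 0.115/(1.12×21.2) = 0.004843 K/W
R_insulating firebrick = L/(kA) = 0.07/(0.263×21.2) = 0.01255 K/W
R_mineral wool = L/(kA) = 0.075/(0.0392×21.2) = 0.09025 K/W
R_outer film = 1/(h_o·A) = 1/(6.97×21.2) = 0.006768 K/W
R_total = 0.1144 K/W
Q = ΔT / R_total = 731 / 0.1144

Q ≈ 6390 W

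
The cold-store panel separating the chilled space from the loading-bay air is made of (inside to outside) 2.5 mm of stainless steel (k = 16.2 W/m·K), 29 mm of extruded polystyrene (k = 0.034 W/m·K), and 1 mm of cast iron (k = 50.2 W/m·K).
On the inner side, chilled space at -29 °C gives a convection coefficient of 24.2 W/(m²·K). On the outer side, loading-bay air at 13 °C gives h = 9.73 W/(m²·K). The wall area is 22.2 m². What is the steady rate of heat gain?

Using the resistance-network approach (series):
R_inner film = 1/(h_i·A) = 1/(24.2×22.2) = 0.001861 K/W
R_stainless steel = L/(kA) = 0.0025/(16.2×22.2) = 6.951×10^-6 K/W
R_extruded polystyrene = L/(kA) = 0.029/(0.034×22.2) = 0.03842 K/W
R_cast iron = L/(kA) = 0.001/(50.2×22.2) = 8.973×10^-7 K/W
R_outer film = 1/(h_o·A) = 1/(9.73×22.2) = 0.00463 K/W
R_total = 0.04492 K/W
Q = ΔT / R_total = 42 / 0.04492

Q ≈ 935 W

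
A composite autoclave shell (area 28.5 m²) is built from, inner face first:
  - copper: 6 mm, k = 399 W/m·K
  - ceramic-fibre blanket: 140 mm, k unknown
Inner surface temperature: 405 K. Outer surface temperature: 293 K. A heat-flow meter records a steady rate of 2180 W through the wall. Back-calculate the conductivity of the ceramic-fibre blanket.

k ≈ 0.0956 W/(m·K)

Treating each layer as a thermal resistance in series:
R_copper = L/(kA) = 0.006/(399×28.5) = 5.276×10^-7 K/W
Sum of known resistances R_other = 5.276×10^-7 K/W
Total R = ΔT/Q = 112/2180 = 0.05138 K/W
R_ceramic-fibre blanket = R_total − R_other = 0.05138 K/W
k = L/(R·A) = 0.14/(0.05138×28.5)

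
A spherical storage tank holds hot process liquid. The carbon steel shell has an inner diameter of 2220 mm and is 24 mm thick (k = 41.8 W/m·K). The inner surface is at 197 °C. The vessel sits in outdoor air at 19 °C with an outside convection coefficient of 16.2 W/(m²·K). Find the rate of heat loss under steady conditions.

Q ≈ 46200 W

Spherical conduction: R = (1/r_in − 1/r_out)/(4πk) per layer; series-sum.
R_carbon steel shell = (1/1.11 − 1/1.134)/(4π×41.8) = 3.63×10^-5 K/W
R_outer film = 1/(h·4πr_o²) = 1/(16.2×4π×1.134²) = 0.00382 K/W
R_total = 0.003856 K/W
Q = ΔT/R_total = 178/0.003856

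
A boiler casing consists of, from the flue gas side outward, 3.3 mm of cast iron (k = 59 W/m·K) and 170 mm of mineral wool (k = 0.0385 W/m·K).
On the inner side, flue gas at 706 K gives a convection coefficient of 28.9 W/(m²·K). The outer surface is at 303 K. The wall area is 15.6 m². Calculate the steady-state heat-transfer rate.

Treating each layer as a thermal resistance in series:
R_inner film = 1/(h_i·A) = 1/(28.9×15.6) = 0.002218 K/W
R_cast iron = L/(kA) = 0.0033/(59×15.6) = 3.585×10^-6 K/W
R_mineral wool = L/(kA) = 0.17/(0.0385×15.6) = 0.2831 K/W
R_total = 0.2853 K/W
Q = ΔT / R_total = 403 / 0.2853

Q ≈ 1410 W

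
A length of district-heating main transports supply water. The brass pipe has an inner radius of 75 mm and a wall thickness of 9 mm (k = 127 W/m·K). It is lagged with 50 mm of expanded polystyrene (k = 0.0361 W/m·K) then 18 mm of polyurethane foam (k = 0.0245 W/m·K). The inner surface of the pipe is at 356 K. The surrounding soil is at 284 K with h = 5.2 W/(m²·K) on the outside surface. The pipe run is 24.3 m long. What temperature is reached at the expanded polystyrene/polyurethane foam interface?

Per-layer cylindrical resistances, series-summed:
R_brass pipe wall = ln(84/75)/(2π×127×24.3) = 5.845×10^-6 K/W
R_expanded polystyrene = ln(134/84)/(2π×0.0361×24.3) = 0.08473 K/W
R_polyurethane foam = ln(152/134)/(2π×0.0245×24.3) = 0.03369 K/W
R_outer film = 1/(h_o·2πr_oL) = 1/(5.2×2π×0.152×24.3) = 0.008286 K/W
R_total = 0.1267 K/W
Q = ΔT/R_total = 72/0.1267
Q = 568 W
T_interface = T_inner − Q·ΣR(inner→interface) = 356 − 568×0.08474

T ≈ 308 K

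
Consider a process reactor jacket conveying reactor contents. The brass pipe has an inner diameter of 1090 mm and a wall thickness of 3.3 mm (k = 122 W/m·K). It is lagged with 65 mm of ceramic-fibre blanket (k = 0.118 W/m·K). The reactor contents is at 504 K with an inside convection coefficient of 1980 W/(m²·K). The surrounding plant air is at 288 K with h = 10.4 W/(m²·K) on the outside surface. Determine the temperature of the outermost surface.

T ≈ 319 K

Treating each annulus and film as a series resistance:
R_inner film = 1/(h_i·2πr₁L) = 1/(1980×2π×0.545×1) = 1.475×10^-4 K/W
R_brass pipe wall = ln(548.3/545)/(2π×122×1) = 7.875×10^-6 K/W
R_ceramic-fibre blanket = ln(613.3/548.3)/(2π×0.118×1) = 0.1511 K/W
R_outer film = 1/(h_o·2πr_oL) = 1/(10.4×2π×0.6133×1) = 0.02495 K/W
R_total = 0.1762 K/W
Q = ΔT/R_total = 216/0.1762
Q = 1230 W/m
T_interface = T_inner − Q·ΣR(inner→interface) = 504 − 1230×0.1513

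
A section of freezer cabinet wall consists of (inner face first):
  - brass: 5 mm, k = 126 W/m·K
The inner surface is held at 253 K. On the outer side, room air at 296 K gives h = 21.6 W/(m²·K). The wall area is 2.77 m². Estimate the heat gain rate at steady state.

Q ≈ 2570 W

Treating each layer as a thermal resistance in series:
R_brass = L/(kA) = 0.005/(126×2.77) = 1.433×10^-5 K/W
R_outer film = 1/(h_o·A) = 1/(21.6×2.77) = 0.01671 K/W
R_total = 0.01673 K/W
Q = ΔT / R_total = 43 / 0.01673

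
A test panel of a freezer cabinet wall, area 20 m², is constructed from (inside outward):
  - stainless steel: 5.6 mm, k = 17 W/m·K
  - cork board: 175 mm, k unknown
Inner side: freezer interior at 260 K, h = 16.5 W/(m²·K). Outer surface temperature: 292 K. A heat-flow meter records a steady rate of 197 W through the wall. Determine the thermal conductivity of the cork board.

k ≈ 0.0549 W/(m·K)

Treating each layer as a thermal resistance in series:
R_inner film = 1/(h_i·A) = 1/(16.5×20) = 0.00303 K/W
R_stainless steel = L/(kA) = 0.0056/(17×20) = 1.647×10^-5 K/W
Sum of known resistances R_other = 0.003047 K/W
Total R = ΔT/Q = 32/197 = 0.1624 K/W
R_cork board = R_total − R_other = 0.1594 K/W
k = L/(R·A) = 0.175/(0.1594×20)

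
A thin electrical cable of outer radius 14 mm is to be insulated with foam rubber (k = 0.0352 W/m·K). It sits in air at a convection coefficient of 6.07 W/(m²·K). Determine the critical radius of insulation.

r_cr ≈ 5.8 mm

For a cylinder r_cr = k/h = 0.0352/6.07
r_cr = 5.8 mm; since the bare radius (14 mm) is above r_cr, any added insulation will reduce heat loss.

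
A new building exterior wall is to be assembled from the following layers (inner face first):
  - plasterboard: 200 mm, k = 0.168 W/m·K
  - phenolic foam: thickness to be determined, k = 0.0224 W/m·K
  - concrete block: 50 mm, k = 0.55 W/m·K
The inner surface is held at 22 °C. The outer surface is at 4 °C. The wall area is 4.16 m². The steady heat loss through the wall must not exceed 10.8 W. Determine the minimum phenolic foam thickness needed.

Model the wall as resistances in series:
R_plasterboard = L/(kA) = 0.2/(0.168×4.16) = 0.2862 K/W
R_concrete block = L/(kA) = 0.05/(0.55×4.16) = 0.02185 K/W
Sum of the known resistances R_other = 0.308 K/W
Required total resistance R_tot = ΔT/Q_allow = 18/10.8 = 1.667 K/W
R_phenolic foam = R_tot − R_other = 1.359 K/W
L = R·k·A = 1.359×0.0224×4.16

L ≈ 127 mm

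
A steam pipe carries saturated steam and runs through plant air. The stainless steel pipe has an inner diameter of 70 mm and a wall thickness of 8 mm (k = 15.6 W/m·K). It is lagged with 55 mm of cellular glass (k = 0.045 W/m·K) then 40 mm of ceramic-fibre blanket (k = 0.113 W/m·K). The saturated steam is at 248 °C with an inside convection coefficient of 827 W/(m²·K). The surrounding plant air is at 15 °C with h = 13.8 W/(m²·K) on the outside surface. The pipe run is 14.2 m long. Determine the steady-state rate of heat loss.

Q ≈ 949 W

Per-layer cylindrical resistances, series-summed:
R_inner film = 1/(h_i·2πr₁L) = 1/(827×2π×0.035×14.2) = 3.872×10^-4 K/W
R_stainless steel pipe wall = ln(43/35)/(2π×15.6×14.2) = 1.479×10^-4 K/W
R_cellular glass = ln(98/43)/(2π×0.045×14.2) = 0.2052 K/W
R_ceramic-fibre blanket = ln(138/98)/(2π×0.113×14.2) = 0.03395 K/W
R_outer film = 1/(h_o·2πr_oL) = 1/(13.8×2π×0.138×14.2) = 0.005885 K/W
R_total = 0.2455 K/W
Q = ΔT/R_total = 233/0.2455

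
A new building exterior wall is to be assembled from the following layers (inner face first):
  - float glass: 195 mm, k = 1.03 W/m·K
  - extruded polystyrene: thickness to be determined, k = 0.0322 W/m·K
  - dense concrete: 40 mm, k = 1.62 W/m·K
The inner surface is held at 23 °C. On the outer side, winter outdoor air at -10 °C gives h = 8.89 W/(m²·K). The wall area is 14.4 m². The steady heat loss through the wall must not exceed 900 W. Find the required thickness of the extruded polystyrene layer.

Series thermal resistances:
R_float glass = L/(kA) = 0.195/(1.03×14.4) = 0.01315 K/W
R_dense concrete = L/(kA) = 0.04/(1.62×14.4) = 0.001715 K/W
R_outer film = 1/(h_o·A) = 1/(8.89×14.4) = 0.007812 K/W
Sum of the known resistances R_other = 0.02267 K/W
Required total resistance R_tot = ΔT/Q_allow = 33/900 = 0.03667 K/W
R_extruded polystyrene = R_tot − R_other = 0.01399 K/W
L = R·k·A = 0.01399×0.0322×14.4

L ≈ 6.49 mm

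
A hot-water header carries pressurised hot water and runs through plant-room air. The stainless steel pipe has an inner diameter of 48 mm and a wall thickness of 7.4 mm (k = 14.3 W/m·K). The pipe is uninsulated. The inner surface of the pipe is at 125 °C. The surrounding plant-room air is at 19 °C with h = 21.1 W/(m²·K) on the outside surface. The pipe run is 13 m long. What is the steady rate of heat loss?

Q ≈ 5670 W

Treating each annulus and film as a series resistance:
R_stainless steel pipe wall = ln(31.4/24)/(2π×14.3×13) = 2.301×10^-4 K/W
R_outer film = 1/(h_o·2πr_oL) = 1/(21.1×2π×0.0314×13) = 0.01848 K/W
R_total = 0.01871 K/W
Q = ΔT/R_total = 106/0.01871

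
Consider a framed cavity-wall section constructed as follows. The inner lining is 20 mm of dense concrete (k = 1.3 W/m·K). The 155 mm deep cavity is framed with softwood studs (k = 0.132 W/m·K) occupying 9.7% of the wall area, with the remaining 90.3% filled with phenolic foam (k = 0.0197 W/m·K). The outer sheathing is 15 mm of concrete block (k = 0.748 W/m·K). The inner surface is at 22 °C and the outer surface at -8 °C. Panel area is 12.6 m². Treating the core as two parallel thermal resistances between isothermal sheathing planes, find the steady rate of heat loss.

Sheathing layers in series; stud and cavity paths in parallel between them.
R_inner = 0.02/(1.3×12.6) = 0.001221 K/W
R_stud  = 0.155/(0.132×0.097×12.6) = 0.9608 K/W
R_cav   = 0.155/(0.0197×0.903×12.6) = 0.6915 K/W
1/R_core = 1/R_stud + 1/R_cav → R_core = 0.4021 K/W
R_outer = 0.015/(0.748×12.6) = 0.001592 K/W
R_total = 0.4049 K/W
Q = ΔT/R_total = 30/0.4049

Q ≈ 74.1 W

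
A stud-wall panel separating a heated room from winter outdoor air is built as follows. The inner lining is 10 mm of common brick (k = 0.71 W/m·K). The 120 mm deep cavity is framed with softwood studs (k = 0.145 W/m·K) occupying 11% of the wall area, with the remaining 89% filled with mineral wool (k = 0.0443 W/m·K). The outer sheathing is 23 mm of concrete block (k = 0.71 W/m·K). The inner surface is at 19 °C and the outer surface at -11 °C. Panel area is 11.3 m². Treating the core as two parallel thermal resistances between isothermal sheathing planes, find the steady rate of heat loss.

Sheathing layers in series; stud and cavity paths in parallel between them.
R_inner = 0.01/(0.71×11.3) = 0.001246 K/W
R_stud  = 0.12/(0.145×0.11×11.3) = 0.6658 K/W
R_cav   = 0.12/(0.0443×0.89×11.3) = 0.2693 K/W
1/R_core = 1/R_stud + 1/R_cav → R_core = 0.1918 K/W
R_outer = 0.023/(0.71×11.3) = 0.002867 K/W
R_total = 0.1959 K/W
Q = ΔT/R_total = 30/0.1959

Q ≈ 153 W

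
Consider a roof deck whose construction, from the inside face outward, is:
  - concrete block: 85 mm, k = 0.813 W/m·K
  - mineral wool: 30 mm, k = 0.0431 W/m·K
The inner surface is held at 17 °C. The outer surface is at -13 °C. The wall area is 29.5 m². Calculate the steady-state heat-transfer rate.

Q ≈ 1110 W

Thermal resistances in series:
R_concrete block = L/(kA) = 0.085/(0.813×29.5) = 0.003544 K/W
R_mineral wool = L/(kA) = 0.03/(0.0431×29.5) = 0.0236 K/W
R_total = 0.02714 K/W
Q = ΔT / R_total = 30 / 0.02714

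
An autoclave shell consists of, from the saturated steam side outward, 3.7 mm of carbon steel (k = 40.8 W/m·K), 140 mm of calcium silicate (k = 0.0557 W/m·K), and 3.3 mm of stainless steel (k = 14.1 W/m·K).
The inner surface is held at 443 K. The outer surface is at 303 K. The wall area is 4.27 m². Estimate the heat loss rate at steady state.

Q ≈ 238 W

Model the wall as resistances in series:
R_carbon steel = L/(kA) = 0.0037/(40.8×4.27) = 2.124×10^-5 K/W
R_calcium silicate = L/(kA) = 0.14/(0.0557×4.27) = 0.5886 K/W
R_stainless steel = L/(kA) = 0.0033/(14.1×4.27) = 5.481×10^-5 K/W
R_total = 0.5887 K/W
Q = ΔT / R_total = 140 / 0.5887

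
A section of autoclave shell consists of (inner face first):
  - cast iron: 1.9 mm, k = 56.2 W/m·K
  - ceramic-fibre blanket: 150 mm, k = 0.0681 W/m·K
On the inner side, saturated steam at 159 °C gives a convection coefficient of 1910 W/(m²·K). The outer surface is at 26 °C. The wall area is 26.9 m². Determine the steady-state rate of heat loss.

Q ≈ 1620 W

Thermal resistances in series:
R_inner film = 1/(h_i·A) = 1/(1910×26.9) = 1.946×10^-5 K/W
R_cast iron = L/(kA) = 0.0019/(56.2×26.9) = 1.257×10^-6 K/W
R_ceramic-fibre blanket = L/(kA) = 0.15/(0.0681×26.9) = 0.08188 K/W
R_total = 0.0819 K/W
Q = ΔT / R_total = 133 / 0.0819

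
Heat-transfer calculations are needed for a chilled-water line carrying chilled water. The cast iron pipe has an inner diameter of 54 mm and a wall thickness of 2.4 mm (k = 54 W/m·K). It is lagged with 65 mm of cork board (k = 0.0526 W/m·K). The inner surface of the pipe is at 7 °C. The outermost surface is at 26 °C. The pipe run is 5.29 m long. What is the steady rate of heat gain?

Q ≈ 28.5 W

Radial resistances (cylindrical: R_cond = ln(r_o/r_i)/(2πkL), R_conv = 1/(h·2πrL)):
R_cast iron pipe wall = ln(29.4/27)/(2π×54×5.29) = 4.745×10^-5 K/W
R_cork board = ln(94.4/29.4)/(2π×0.0526×5.29) = 0.6672 K/W
R_total = 0.6673 K/W
Q = ΔT/R_total = 19/0.6673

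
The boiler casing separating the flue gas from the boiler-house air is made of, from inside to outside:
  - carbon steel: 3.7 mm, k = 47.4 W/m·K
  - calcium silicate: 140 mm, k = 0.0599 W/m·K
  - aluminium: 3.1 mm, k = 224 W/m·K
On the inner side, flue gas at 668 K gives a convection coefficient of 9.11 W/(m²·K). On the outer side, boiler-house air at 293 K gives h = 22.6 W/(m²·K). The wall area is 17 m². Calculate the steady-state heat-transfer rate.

Q ≈ 2560 W

Treating each layer as a thermal resistance in series:
R_inner film = 1/(h_i·A) = 1/(9.11×17) = 0.006457 K/W
R_carbon steel = L/(kA) = 0.0037/(47.4×17) = 4.592×10^-6 K/W
R_calcium silicate = L/(kA) = 0.14/(0.0599×17) = 0.1375 K/W
R_aluminium = L/(kA) = 0.0031/(224×17) = 8.141×10^-7 K/W
R_outer film = 1/(h_o·A) = 1/(22.6×17) = 0.002603 K/W
R_total = 0.1465 K/W
Q = ΔT / R_total = 375 / 0.1465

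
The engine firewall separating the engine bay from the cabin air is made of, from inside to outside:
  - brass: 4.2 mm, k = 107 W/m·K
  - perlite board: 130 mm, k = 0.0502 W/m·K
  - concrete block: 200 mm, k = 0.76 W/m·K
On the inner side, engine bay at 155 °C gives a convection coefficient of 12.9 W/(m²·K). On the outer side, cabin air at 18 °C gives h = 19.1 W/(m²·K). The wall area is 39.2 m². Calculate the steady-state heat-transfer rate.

Thermal resistances in series:
R_inner film = 1/(h_i·A) = 1/(12.9×39.2) = 0.001978 K/W
R_brass = L/(kA) = 0.0042/(107×39.2) = 1.001×10^-6 K/W
R_perlite board = L/(kA) = 0.13/(0.0502×39.2) = 0.06606 K/W
R_concrete block = L/(kA) = 0.2/(0.76×39.2) = 0.006713 K/W
R_outer film = 1/(h_o·A) = 1/(19.1×39.2) = 0.001336 K/W
R_total = 0.07609 K/W
Q = ΔT / R_total = 137 / 0.07609

Q ≈ 1800 W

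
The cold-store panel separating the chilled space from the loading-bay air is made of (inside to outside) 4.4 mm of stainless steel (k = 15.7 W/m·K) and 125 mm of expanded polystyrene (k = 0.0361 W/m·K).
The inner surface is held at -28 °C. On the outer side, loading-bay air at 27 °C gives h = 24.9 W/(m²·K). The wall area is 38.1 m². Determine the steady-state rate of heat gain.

Using the resistance-network approach (series):
R_stainless steel = L/(kA) = 0.0044/(15.7×38.1) = 7.356×10^-6 K/W
R_expanded polystyrene = L/(kA) = 0.125/(0.0361×38.1) = 0.09088 K/W
R_outer film = 1/(h_o·A) = 1/(24.9×38.1) = 0.001054 K/W
R_total = 0.09194 K/W
Q = ΔT / R_total = 55 / 0.09194

Q ≈ 598 W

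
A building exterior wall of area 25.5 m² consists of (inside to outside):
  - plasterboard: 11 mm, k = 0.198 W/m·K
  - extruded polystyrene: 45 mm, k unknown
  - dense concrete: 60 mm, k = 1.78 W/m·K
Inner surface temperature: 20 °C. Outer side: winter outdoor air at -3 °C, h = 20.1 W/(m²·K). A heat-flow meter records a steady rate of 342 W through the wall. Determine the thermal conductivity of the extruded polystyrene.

Model the wall as resistances in series:
R_plasterboard = L/(kA) = 0.011/(0.198×25.5) = 0.002179 K/W
R_dense concrete = L/(kA) = 0.06/(1.78×25.5) = 0.001322 K/W
R_outer film = 1/(h_o·A) = 1/(20.1×25.5) = 0.001951 K/W
Sum of known resistances R_other = 0.005452 K/W
Total R = ΔT/Q = 23/342 = 0.06725 K/W
R_extruded polystyrene = R_total − R_other = 0.0618 K/W
k = L/(R·A) = 0.045/(0.0618×25.5)

k ≈ 0.0286 W/(m·K)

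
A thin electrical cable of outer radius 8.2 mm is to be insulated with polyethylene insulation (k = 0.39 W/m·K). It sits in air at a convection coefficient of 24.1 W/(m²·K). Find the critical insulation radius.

For a cylinder r_cr = k/h = 0.39/24.1
r_cr = 16.2 mm; since the bare radius (8.2 mm) is below r_cr, adding a thin layer of insulation will *increase* heat loss.

r_cr ≈ 16.2 mm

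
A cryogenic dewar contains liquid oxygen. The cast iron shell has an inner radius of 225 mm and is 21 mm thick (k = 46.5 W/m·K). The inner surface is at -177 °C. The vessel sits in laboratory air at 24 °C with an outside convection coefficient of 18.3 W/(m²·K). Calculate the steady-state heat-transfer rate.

Radial (spherical) resistances in series:
R_cast iron shell = (1/0.225 − 1/0.246)/(4π×46.5) = 6.493×10^-4 K/W
R_outer film = 1/(h·4πr_o²) = 1/(18.3×4π×0.246²) = 0.07186 K/W
R_total = 0.07251 K/W
Q = ΔT/R_total = 201/0.07251

Q ≈ 2770 W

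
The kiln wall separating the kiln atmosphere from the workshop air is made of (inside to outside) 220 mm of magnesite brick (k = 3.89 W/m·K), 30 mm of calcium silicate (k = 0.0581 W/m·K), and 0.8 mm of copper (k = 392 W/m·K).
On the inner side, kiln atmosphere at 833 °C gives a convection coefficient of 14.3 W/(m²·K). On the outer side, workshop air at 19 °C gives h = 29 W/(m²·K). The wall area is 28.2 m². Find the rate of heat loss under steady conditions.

Using the resistance-network approach (series):
R_inner film = 1/(h_i·A) = 1/(14.3×28.2) = 0.00248 K/W
R_magnesite brick = L/(kA) = 0.22/(3.89×28.2) = 0.002006 K/W
R_calcium silicate = L/(kA) = 0.03/(0.0581×28.2) = 0.01831 K/W
R_copper = L/(kA) = 0.0008/(392×28.2) = 7.237×10^-8 K/W
R_outer film = 1/(h_o·A) = 1/(29×28.2) = 0.001223 K/W
R_total = 0.02402 K/W
Q = ΔT / R_total = 814 / 0.02402

Q ≈ 33900 W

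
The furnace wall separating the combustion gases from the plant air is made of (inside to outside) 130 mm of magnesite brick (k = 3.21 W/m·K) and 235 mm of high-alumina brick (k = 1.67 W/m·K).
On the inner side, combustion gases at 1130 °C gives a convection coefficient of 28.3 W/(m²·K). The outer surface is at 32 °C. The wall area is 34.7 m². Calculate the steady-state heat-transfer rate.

Q ≈ 176000 W

Treating each layer as a thermal resistance in series:
R_inner film = 1/(h_i·A) = 1/(28.3×34.7) = 0.001018 K/W
R_magnesite brick = L/(kA) = 0.13/(3.21×34.7) = 0.001167 K/W
R_high-alumina brick = L/(kA) = 0.235/(1.67×34.7) = 0.004055 K/W
R_total = 0.006241 K/W
Q = ΔT / R_total = 1098 / 0.006241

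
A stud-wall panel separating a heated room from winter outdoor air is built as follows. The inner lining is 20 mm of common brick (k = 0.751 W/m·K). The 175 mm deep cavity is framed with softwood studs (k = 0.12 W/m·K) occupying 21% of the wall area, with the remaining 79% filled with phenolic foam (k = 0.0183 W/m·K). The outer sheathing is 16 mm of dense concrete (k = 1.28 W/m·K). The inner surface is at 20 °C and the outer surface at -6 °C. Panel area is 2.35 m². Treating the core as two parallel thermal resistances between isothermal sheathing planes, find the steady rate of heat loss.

Sheathing layers in series; stud and cavity paths in parallel between them.
R_inner = 0.02/(0.751×2.35) = 0.01133 K/W
R_stud  = 0.175/(0.12×0.21×2.35) = 2.955 K/W
R_cav   = 0.175/(0.0183×0.79×2.35) = 5.151 K/W
1/R_core = 1/R_stud + 1/R_cav → R_core = 1.878 K/W
R_outer = 0.016/(1.28×2.35) = 0.005319 K/W
R_total = 1.894 K/W
Q = ΔT/R_total = 26/1.894

Q ≈ 13.7 W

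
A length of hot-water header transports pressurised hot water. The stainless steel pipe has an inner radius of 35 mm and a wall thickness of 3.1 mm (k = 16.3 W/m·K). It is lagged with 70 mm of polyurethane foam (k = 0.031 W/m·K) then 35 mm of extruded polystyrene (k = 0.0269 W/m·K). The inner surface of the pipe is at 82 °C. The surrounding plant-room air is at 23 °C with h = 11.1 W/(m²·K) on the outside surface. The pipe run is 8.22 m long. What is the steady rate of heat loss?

Treating each annulus and film as a series resistance:
R_stainless steel pipe wall = ln(38.1/35)/(2π×16.3×8.22) = 1.008×10^-4 K/W
R_polyurethane foam = ln(108.1/38.1)/(2π×0.031×8.22) = 0.6513 K/W
R_extruded polystyrene = ln(143.1/108.1)/(2π×0.0269×8.22) = 0.2019 K/W
R_outer film = 1/(h_o·2πr_oL) = 1/(11.1×2π×0.1431×8.22) = 0.01219 K/W
R_total = 0.8655 K/W
Q = ΔT/R_total = 59/0.8655

Q ≈ 68.2 W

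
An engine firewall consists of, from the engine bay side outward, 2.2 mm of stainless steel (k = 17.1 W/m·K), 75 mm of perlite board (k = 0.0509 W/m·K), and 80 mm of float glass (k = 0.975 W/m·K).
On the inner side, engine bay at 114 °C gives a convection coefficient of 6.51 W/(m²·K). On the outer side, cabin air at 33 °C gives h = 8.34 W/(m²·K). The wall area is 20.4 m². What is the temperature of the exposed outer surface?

Treating each layer as a thermal resistance in series:
R_inner film = 1/(h_i·A) = 1/(6.51×20.4) = 0.00753 K/W
R_stainless steel = L/(kA) = 0.0022/(17.1×20.4) = 6.307×10^-6 K/W
R_perlite board = L/(kA) = 0.075/(0.0509×20.4) = 0.07223 K/W
R_float glass = L/(kA) = 0.08/(0.975×20.4) = 0.004022 K/W
R_outer film = 1/(h_o·A) = 1/(8.34×20.4) = 0.005878 K/W
R_total = 0.08967 K/W;  Q = ΔT/R_total = 81/0.08967 = 903.4 W
T_interface = T_inner − Q·ΣR(inner→interface) = 114 − 903×0.08379

T ≈ 38.3 °C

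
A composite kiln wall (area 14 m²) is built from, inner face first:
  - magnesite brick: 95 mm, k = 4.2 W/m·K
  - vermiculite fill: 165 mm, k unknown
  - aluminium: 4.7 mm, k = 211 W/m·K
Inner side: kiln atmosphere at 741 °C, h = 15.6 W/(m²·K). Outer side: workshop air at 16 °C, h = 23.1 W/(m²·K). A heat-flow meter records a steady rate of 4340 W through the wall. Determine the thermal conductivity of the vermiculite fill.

k ≈ 0.0747 W/(m·K)

Treating each layer as a thermal resistance in series:
R_inner film = 1/(h_i·A) = 1/(15.6×14) = 0.004579 K/W
R_magnesite brick = L/(kA) = 0.095/(4.2×14) = 0.001616 K/W
R_aluminium = L/(kA) = 0.0047/(211×14) = 1.591×10^-6 K/W
R_outer film = 1/(h_o·A) = 1/(23.1×14) = 0.003092 K/W
Sum of known resistances R_other = 0.009288 K/W
Total R = ΔT/Q = 725/4340 = 0.1671 K/W
R_vermiculite fill = R_total − R_other = 0.1578 K/W
k = L/(R·A) = 0.165/(0.1578×14)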